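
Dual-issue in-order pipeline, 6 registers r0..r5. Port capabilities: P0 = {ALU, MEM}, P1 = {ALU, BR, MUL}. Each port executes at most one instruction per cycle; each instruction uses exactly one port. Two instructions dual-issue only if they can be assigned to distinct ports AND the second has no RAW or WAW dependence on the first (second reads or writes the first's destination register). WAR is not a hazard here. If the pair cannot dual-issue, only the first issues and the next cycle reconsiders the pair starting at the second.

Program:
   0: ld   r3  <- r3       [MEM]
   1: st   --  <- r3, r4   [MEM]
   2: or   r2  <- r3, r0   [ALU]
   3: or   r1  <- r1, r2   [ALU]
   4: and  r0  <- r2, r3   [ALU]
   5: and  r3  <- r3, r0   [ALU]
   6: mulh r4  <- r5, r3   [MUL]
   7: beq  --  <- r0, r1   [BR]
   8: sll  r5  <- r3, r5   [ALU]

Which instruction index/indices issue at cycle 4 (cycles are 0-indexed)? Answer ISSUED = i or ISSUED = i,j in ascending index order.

t=0 i0:ld ; no-port MEM/MEM
t=1 i1/i2:st;or ; 2-wide
t=2 i3/i4:or;and ; 2-wide
t=3 i5:and ; RAW r3
t=4 i6:mulh ; no-port MUL/BR
t=5 i7/i8:beq;sll ; 2-wide

ISSUED = 6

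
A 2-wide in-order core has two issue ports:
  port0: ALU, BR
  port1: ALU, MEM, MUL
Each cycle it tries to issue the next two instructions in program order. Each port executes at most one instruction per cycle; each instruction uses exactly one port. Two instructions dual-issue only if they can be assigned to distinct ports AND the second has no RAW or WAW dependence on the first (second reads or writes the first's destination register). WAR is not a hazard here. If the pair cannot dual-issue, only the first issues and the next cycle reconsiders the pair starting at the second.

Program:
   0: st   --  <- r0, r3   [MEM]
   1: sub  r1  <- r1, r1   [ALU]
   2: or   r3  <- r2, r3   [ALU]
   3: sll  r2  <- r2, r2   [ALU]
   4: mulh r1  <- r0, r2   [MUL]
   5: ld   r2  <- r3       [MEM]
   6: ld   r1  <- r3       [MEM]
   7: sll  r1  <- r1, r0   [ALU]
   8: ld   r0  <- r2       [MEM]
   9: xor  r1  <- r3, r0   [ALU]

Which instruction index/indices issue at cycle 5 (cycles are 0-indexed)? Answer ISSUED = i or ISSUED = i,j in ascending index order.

c0: i0+i1 st sub  pair
c1: i2+i3 or sll  pair
c2: i4 mulh  no-port MUL/MEM
c3: i5 ld  no-port MEM/MEM
c4: i6 ld  RAW+WAW r1
c5: i7+i8 sll ld  pair
c6: i9 xor  tail

ISSUED = 7,8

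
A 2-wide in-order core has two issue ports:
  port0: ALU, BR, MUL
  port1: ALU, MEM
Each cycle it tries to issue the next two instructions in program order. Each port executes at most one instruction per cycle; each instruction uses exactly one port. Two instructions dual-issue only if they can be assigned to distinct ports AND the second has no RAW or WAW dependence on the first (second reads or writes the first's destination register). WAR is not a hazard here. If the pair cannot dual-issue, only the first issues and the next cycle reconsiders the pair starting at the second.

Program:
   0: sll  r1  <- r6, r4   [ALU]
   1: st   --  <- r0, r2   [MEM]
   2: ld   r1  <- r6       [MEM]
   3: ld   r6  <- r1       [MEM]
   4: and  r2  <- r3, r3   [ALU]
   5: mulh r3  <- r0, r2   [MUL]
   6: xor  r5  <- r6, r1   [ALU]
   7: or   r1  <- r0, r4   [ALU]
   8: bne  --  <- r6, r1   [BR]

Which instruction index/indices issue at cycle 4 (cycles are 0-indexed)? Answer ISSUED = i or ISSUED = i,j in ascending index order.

[0] i0/i1  sll/st  -- pair
[1] i2  ld  -- no-port MEM/MEM
[2] i3/i4  ld/and  -- pair
[3] i5/i6  mulh/xor  -- pair
[4] i7  or  -- RAW r1
[5] i8  bne  -- tail

ISSUED = 7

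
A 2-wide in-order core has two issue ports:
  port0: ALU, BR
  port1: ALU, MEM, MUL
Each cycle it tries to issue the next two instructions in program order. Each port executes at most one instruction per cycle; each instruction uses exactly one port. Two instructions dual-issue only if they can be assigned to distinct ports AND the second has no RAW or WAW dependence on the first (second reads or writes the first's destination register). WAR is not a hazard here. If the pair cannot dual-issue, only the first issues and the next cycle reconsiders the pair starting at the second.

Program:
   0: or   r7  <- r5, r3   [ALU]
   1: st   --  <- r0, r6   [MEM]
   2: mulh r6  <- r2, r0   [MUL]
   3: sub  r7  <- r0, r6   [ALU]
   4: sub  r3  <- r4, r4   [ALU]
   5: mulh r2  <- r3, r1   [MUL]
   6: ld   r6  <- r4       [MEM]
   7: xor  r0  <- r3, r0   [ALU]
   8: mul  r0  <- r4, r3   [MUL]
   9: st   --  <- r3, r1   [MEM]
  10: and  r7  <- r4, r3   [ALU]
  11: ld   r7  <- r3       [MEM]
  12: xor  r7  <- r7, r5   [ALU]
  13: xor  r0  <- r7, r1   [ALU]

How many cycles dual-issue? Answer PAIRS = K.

#0 head=0: or.ALU st.MEM i0&i1 dual
#1 head=2: mulh.MUL i2 RAW r6
#2 head=3: sub.ALU sub.ALU i3&i4 dual
#3 head=5: mulh.MUL i5 no-port MUL/MEM
#4 head=6: ld.MEM xor.ALU i6&i7 dual
#5 head=8: mul.MUL i8 no-port MUL/MEM
#6 head=9: st.MEM and.ALU i9&i10 dual
#7 head=11: ld.MEM i11 RAW+WAW r7
#8 head=12: xor.ALU i12 RAW r7
#9 head=13: xor.ALU i13 tail

PAIRS = 4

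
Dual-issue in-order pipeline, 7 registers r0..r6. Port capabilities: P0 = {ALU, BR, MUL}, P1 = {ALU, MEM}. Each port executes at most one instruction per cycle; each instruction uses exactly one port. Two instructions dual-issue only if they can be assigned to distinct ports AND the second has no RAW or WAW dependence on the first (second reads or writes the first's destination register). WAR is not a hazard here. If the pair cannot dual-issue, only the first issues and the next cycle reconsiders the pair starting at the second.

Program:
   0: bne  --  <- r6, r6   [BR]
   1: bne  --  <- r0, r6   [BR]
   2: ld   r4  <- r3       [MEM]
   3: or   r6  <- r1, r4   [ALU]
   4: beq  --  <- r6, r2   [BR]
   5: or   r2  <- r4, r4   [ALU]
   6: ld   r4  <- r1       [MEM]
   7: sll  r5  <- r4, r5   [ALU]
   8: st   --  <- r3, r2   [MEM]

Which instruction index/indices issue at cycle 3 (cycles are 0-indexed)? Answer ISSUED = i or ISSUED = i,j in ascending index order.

  cy0 -> i0 (bne.BR) no-port BR/BR
  cy1 -> i1/i2 (bne.BR;ld.MEM) pair
  cy2 -> i3 (or.ALU) RAW r6
  cy3 -> i4/i5 (beq.BR;or.ALU) pair
  cy4 -> i6 (ld.MEM) RAW r4
  cy5 -> i7/i8 (sll.ALU;st.MEM) pair

ISSUED = 4,5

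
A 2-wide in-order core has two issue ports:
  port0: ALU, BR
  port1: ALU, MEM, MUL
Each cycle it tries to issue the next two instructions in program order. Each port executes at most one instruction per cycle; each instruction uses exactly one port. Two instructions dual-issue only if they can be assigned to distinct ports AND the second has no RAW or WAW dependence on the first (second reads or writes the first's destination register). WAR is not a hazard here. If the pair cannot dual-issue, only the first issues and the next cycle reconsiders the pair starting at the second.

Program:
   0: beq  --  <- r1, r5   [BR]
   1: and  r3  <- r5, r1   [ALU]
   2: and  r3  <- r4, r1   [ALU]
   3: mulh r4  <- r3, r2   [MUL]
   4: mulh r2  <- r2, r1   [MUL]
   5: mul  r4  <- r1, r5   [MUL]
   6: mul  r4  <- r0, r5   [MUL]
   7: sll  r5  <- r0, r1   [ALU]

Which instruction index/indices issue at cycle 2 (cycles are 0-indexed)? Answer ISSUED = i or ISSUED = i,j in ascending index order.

t=0 i0/i1:beq.BR and.ALU ; dual
t=1 i2:and.ALU ; RAW r3
t=2 i3:mulh.MUL ; no-port MUL/MUL
t=3 i4:mulh.MUL ; no-port MUL/MUL
t=4 i5:mul.MUL ; no-port MUL/MUL
t=5 i6/i7:mul.MUL sll.ALU ; dual

ISSUED = 3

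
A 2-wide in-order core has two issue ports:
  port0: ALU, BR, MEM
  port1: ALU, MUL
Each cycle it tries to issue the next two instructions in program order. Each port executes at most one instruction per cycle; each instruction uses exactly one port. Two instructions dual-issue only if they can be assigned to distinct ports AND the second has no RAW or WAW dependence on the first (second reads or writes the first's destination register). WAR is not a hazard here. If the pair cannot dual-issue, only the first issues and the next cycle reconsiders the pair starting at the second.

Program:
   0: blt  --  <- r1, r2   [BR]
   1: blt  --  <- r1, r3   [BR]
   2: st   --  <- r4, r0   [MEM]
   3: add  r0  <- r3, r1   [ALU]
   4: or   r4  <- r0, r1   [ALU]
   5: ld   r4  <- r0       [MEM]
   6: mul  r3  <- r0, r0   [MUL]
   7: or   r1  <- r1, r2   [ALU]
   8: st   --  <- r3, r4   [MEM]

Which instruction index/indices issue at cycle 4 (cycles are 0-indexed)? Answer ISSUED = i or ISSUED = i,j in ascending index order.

ISSUED = 5,6

c0: i0 blt.BR  no-port BR/BR
c1: i1 blt.BR  no-port BR/MEM
c2: i2+i3 st.MEM+add.ALU  pair
c3: i4 or.ALU  WAW r4
c4: i5+i6 ld.MEM+mul.MUL  pair
c5: i7+i8 or.ALU+st.MEM  pair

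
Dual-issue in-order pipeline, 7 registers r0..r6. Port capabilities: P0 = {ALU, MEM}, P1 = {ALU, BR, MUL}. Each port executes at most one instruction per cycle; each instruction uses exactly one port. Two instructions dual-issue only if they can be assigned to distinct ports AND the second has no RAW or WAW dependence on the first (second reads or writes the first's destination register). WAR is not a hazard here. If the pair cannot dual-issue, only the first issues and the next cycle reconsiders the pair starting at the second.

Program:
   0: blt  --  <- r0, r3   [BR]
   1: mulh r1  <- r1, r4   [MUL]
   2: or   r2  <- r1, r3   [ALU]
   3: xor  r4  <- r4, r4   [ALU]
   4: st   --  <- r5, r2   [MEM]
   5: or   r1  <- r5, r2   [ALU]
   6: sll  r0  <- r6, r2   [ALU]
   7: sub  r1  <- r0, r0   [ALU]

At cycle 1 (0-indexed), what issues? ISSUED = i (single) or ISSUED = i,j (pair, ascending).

  cy0 -> i0 (blt) no-port BR/MUL
  cy1 -> i1 (mulh) RAW r1
  cy2 -> i2,i3 (or xor) 2-wide
  cy3 -> i4,i5 (st or) 2-wide
  cy4 -> i6 (sll) RAW r0
  cy5 -> i7 (sub) tail

ISSUED = 1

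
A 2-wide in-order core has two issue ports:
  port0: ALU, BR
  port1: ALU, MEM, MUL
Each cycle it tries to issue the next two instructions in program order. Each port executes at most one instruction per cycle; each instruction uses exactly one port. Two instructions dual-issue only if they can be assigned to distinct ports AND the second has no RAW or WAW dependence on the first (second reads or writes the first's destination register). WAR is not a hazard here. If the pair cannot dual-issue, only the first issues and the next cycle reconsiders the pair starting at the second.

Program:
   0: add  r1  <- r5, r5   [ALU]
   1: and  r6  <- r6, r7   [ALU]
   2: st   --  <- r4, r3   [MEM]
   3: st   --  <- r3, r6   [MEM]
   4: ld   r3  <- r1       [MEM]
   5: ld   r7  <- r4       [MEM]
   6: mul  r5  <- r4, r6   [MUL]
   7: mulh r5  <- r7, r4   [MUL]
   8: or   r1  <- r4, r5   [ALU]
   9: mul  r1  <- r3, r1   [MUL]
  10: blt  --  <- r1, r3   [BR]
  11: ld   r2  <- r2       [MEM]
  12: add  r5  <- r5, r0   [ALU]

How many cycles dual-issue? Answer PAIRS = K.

  cy0 -> i0/i1 (add;and) 2-wide
  cy1 -> i2 (st) no-port MEM/MEM
  cy2 -> i3 (st) no-port MEM/MEM
  cy3 -> i4 (ld) no-port MEM/MEM
  cy4 -> i5 (ld) no-port MEM/MUL
  cy5 -> i6 (mul) no-port MUL/MUL
  cy6 -> i7 (mulh) RAW r5
  cy7 -> i8 (or) RAW+WAW r1
  cy8 -> i9 (mul) RAW r1
  cy9 -> i10/i11 (blt;ld) 2-wide
  cy10 -> i12 (add) tail

PAIRS = 2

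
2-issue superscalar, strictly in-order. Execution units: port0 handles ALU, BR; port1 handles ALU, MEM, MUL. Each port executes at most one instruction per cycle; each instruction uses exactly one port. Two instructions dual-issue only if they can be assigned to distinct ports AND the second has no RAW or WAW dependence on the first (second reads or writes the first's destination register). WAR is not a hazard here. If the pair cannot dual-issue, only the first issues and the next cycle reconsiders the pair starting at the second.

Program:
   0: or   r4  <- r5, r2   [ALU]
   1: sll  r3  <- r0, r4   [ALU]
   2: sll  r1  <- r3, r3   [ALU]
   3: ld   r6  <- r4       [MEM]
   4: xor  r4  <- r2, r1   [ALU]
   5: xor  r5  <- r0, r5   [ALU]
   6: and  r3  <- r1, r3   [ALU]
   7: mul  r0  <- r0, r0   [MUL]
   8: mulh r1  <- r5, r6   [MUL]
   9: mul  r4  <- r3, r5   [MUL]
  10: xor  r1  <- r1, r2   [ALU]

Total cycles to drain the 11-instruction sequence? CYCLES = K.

CYCLES = 7

c0: i0 or  RAW r4
c1: i1 sll  RAW r3
c2: i2/i3 sll+ld  2-wide
c3: i4/i5 xor+xor  2-wide
c4: i6/i7 and+mul  2-wide
c5: i8 mulh  no-port MUL/MUL
c6: i9/i10 mul+xor  2-wide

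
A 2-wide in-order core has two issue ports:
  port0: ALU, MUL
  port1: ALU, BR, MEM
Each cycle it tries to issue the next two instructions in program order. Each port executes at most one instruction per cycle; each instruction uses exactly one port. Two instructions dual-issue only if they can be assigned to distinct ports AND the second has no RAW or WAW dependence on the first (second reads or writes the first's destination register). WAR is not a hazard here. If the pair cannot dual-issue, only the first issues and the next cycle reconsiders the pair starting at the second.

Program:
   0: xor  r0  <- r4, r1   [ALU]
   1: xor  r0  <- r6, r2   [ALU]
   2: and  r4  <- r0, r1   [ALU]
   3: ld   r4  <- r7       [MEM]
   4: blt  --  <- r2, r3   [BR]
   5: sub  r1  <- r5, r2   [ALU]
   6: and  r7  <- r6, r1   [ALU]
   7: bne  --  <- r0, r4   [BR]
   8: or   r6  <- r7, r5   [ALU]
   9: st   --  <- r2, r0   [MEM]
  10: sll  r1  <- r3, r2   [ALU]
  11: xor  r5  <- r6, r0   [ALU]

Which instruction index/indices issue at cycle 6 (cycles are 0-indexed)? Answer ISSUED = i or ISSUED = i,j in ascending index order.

[0] i0  xor  -- WAW r0
[1] i1  xor  -- RAW r0
[2] i2  and  -- WAW r4
[3] i3  ld  -- no-port MEM/BR
[4] i4,i5  blt+sub  -- 2-wide
[5] i6,i7  and+bne  -- 2-wide
[6] i8,i9  or+st  -- 2-wide
[7] i10,i11  sll+xor  -- 2-wide

ISSUED = 8,9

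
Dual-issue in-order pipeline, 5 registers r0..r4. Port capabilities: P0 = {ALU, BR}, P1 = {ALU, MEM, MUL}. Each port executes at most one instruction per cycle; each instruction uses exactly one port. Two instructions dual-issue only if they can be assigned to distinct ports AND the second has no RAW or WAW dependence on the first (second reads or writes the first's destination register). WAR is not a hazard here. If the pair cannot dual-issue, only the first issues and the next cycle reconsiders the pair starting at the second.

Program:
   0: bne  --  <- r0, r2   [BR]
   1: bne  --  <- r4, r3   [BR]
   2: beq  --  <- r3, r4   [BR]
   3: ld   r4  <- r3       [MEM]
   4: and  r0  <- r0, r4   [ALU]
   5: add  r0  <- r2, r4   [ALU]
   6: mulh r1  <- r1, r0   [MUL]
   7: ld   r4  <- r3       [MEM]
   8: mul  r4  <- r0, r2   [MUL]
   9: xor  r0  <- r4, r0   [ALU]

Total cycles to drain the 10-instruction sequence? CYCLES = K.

CYCLES = 9

c0: i0 bne  no-port BR/BR
c1: i1 bne  no-port BR/BR
c2: i2+i3 beq/ld  dual
c3: i4 and  WAW r0
c4: i5 add  RAW r0
c5: i6 mulh  no-port MUL/MEM
c6: i7 ld  no-port MEM/MUL
c7: i8 mul  RAW r4
c8: i9 xor  tail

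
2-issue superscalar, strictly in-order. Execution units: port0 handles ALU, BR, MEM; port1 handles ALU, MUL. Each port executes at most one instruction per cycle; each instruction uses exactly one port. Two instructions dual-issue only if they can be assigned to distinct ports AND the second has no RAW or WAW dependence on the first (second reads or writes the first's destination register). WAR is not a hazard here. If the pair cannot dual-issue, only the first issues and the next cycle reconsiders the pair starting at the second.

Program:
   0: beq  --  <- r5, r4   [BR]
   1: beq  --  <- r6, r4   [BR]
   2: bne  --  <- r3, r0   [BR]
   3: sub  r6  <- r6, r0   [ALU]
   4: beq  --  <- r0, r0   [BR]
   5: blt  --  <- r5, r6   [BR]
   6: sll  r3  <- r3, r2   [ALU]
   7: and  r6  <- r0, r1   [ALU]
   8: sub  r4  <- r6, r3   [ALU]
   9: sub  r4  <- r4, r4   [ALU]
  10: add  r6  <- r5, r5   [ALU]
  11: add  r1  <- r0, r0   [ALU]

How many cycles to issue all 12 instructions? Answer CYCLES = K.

c0: i0 beq.BR  no-port BR/BR
c1: i1 beq.BR  no-port BR/BR
c2: i2&i3 bne.BR/sub.ALU  2-wide
c3: i4 beq.BR  no-port BR/BR
c4: i5&i6 blt.BR/sll.ALU  2-wide
c5: i7 and.ALU  RAW r6
c6: i8 sub.ALU  RAW+WAW r4
c7: i9&i10 sub.ALU/add.ALU  2-wide
c8: i11 add.ALU  tail

CYCLES = 9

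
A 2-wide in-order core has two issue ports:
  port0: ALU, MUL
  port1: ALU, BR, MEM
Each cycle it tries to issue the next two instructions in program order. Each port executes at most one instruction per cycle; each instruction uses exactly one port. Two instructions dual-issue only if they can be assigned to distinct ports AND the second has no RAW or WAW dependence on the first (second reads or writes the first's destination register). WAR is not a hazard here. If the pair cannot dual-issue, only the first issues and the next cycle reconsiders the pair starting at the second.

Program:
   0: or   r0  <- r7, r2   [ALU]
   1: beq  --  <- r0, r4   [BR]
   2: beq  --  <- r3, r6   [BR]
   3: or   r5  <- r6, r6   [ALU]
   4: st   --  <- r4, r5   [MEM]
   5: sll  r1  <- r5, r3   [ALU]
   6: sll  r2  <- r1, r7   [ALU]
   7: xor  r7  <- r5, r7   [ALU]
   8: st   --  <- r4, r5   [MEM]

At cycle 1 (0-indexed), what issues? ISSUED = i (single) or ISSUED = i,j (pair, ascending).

ISSUED = 1

#0 head=0: or.ALU i0 RAW r0
#1 head=1: beq.BR i1 no-port BR/BR
#2 head=2: beq.BR/or.ALU i2&i3 2-wide
#3 head=4: st.MEM/sll.ALU i4&i5 2-wide
#4 head=6: sll.ALU/xor.ALU i6&i7 2-wide
#5 head=8: st.MEM i8 tail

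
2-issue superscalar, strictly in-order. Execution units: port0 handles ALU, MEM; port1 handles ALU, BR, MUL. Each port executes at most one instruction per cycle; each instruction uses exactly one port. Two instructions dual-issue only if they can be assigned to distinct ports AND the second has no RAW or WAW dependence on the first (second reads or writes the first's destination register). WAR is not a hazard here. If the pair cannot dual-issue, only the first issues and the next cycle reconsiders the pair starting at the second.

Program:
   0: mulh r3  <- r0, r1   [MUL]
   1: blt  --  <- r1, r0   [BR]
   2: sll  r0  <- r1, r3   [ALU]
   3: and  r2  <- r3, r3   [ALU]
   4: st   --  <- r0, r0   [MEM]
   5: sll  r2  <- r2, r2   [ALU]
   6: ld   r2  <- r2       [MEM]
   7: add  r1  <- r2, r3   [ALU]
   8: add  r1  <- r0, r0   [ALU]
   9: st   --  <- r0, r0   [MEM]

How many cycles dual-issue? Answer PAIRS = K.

PAIRS = 3

0. mulh @i0  | no-port MUL/BR
1. blt/sll @i1+i2  | pair
2. and/st @i3+i4  | pair
3. sll @i5  | RAW+WAW r2
4. ld @i6  | RAW r2
5. add @i7  | WAW r1
6. add/st @i8+i9  | pair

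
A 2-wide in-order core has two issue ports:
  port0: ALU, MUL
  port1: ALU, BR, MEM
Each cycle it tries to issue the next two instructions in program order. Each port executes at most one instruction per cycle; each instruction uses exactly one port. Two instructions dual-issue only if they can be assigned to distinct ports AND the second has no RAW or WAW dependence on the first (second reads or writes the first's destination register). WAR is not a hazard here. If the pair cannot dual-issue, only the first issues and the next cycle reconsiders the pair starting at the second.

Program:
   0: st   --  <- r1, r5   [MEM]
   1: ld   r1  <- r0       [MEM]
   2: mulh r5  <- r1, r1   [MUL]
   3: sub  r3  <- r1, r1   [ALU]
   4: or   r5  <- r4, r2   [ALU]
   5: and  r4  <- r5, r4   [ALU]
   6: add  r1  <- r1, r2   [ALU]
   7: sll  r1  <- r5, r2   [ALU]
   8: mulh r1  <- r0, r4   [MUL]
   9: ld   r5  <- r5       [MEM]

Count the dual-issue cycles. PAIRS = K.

PAIRS = 3

#0 head=0: st.MEM i0 no-port MEM/MEM
#1 head=1: ld.MEM i1 RAW r1
#2 head=2: mulh.MUL;sub.ALU i2/i3 pair
#3 head=4: or.ALU i4 RAW r5
#4 head=5: and.ALU;add.ALU i5/i6 pair
#5 head=7: sll.ALU i7 WAW r1
#6 head=8: mulh.MUL;ld.MEM i8/i9 pair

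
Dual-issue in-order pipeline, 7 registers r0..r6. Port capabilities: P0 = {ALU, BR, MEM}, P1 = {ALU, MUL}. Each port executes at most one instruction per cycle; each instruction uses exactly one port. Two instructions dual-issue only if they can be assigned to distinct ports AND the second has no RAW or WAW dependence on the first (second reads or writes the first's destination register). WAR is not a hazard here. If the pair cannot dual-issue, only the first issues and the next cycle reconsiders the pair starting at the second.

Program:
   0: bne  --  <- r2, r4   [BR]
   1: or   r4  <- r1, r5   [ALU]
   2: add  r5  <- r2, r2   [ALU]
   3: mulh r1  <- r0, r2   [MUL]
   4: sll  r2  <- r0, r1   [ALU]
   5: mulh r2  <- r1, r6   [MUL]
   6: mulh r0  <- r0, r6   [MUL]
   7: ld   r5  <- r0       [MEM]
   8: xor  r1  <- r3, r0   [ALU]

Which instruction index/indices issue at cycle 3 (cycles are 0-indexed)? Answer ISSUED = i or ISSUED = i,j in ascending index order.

ISSUED = 5

[0] i0/i1  bne or  -- 2-wide
[1] i2/i3  add mulh  -- 2-wide
[2] i4  sll  -- WAW r2
[3] i5  mulh  -- no-port MUL/MUL
[4] i6  mulh  -- RAW r0
[5] i7/i8  ld xor  -- 2-wide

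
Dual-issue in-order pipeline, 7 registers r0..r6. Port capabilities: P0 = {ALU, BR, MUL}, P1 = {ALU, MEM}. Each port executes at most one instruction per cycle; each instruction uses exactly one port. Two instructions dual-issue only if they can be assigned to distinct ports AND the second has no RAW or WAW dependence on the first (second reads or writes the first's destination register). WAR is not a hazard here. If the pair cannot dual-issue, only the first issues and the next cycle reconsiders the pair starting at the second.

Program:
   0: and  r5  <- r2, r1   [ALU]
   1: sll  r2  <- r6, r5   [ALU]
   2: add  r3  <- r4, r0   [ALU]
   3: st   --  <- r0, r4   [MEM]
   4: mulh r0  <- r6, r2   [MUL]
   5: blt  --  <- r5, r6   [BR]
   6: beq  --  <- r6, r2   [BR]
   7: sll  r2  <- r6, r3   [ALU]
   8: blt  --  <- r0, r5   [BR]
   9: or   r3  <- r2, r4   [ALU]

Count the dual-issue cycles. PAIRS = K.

PAIRS = 4

c0: i0 and  RAW r5
c1: i1+i2 sll/add  2-wide
c2: i3+i4 st/mulh  2-wide
c3: i5 blt  no-port BR/BR
c4: i6+i7 beq/sll  2-wide
c5: i8+i9 blt/or  2-wide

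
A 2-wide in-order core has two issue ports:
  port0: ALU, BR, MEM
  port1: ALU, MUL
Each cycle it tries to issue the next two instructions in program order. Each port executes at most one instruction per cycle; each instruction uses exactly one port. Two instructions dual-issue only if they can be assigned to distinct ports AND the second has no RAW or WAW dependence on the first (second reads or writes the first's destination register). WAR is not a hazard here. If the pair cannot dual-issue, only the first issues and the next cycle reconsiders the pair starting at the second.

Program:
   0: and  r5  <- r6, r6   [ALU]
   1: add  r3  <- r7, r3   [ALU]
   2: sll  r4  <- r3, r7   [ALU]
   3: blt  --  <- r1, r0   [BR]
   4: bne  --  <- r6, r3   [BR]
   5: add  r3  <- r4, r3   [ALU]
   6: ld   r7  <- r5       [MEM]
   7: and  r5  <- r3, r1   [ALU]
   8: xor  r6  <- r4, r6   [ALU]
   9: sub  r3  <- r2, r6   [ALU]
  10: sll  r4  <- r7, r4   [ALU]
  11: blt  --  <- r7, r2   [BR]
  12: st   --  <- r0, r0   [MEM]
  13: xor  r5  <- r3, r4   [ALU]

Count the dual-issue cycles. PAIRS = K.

c0: i0,i1 and.ALU add.ALU  2-wide
c1: i2,i3 sll.ALU blt.BR  2-wide
c2: i4,i5 bne.BR add.ALU  2-wide
c3: i6,i7 ld.MEM and.ALU  2-wide
c4: i8 xor.ALU  RAW r6
c5: i9,i10 sub.ALU sll.ALU  2-wide
c6: i11 blt.BR  no-port BR/MEM
c7: i12,i13 st.MEM xor.ALU  2-wide

PAIRS = 6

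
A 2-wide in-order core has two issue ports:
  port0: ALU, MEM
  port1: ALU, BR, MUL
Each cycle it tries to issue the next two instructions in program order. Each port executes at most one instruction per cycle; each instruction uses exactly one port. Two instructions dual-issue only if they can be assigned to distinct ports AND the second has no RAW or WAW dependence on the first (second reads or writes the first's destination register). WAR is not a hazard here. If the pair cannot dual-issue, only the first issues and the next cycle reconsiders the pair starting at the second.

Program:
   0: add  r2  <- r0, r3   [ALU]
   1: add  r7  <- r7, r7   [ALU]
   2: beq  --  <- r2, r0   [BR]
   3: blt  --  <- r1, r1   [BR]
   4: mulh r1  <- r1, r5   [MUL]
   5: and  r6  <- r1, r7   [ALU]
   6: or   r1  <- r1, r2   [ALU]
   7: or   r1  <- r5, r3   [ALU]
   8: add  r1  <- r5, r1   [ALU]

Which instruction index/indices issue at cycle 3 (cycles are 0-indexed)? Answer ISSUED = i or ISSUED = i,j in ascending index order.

0. add.ALU;add.ALU @i0,i1  | dual
1. beq.BR @i2  | no-port BR/BR
2. blt.BR @i3  | no-port BR/MUL
3. mulh.MUL @i4  | RAW r1
4. and.ALU;or.ALU @i5,i6  | dual
5. or.ALU @i7  | RAW+WAW r1
6. add.ALU @i8  | tail

ISSUED = 4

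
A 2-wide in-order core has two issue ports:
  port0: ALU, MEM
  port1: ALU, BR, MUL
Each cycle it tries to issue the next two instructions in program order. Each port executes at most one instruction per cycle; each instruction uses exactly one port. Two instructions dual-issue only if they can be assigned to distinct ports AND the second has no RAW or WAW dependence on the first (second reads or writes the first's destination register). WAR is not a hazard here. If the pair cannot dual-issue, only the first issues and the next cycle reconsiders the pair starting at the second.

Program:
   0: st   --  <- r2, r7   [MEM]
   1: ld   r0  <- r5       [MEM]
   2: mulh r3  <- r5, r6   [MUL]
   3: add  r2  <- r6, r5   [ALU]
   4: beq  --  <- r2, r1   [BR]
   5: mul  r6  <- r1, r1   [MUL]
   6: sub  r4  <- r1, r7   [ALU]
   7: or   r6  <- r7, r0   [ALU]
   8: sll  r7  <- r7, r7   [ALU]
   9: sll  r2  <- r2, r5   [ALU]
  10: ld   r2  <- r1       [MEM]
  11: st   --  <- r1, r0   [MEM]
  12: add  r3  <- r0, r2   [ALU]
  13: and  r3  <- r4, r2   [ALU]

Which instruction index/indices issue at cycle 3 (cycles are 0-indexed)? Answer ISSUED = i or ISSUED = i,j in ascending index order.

t=0 i0:st ; no-port MEM/MEM
t=1 i1+i2:ld+mulh ; pair
t=2 i3:add ; RAW r2
t=3 i4:beq ; no-port BR/MUL
t=4 i5+i6:mul+sub ; pair
t=5 i7+i8:or+sll ; pair
t=6 i9:sll ; WAW r2
t=7 i10:ld ; no-port MEM/MEM
t=8 i11+i12:st+add ; pair
t=9 i13:and ; tail

ISSUED = 4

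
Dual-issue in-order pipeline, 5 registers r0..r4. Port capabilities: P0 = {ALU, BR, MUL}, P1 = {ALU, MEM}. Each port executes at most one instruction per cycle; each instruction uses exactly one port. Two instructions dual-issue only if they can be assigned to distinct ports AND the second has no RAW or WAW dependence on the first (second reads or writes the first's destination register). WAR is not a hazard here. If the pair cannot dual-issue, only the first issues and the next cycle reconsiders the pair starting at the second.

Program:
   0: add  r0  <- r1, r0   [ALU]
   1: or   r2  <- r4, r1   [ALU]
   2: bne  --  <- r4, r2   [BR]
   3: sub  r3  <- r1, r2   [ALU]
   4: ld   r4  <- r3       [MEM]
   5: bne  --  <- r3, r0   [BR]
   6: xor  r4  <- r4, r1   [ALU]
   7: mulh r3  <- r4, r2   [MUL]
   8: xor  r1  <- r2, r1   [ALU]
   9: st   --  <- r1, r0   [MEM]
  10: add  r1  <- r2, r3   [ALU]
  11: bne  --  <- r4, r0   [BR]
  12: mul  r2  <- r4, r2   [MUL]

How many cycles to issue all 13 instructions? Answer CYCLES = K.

t=0 i0,i1:add.ALU;or.ALU ; pair
t=1 i2,i3:bne.BR;sub.ALU ; pair
t=2 i4,i5:ld.MEM;bne.BR ; pair
t=3 i6:xor.ALU ; RAW r4
t=4 i7,i8:mulh.MUL;xor.ALU ; pair
t=5 i9,i10:st.MEM;add.ALU ; pair
t=6 i11:bne.BR ; no-port BR/MUL
t=7 i12:mul.MUL ; tail

CYCLES = 8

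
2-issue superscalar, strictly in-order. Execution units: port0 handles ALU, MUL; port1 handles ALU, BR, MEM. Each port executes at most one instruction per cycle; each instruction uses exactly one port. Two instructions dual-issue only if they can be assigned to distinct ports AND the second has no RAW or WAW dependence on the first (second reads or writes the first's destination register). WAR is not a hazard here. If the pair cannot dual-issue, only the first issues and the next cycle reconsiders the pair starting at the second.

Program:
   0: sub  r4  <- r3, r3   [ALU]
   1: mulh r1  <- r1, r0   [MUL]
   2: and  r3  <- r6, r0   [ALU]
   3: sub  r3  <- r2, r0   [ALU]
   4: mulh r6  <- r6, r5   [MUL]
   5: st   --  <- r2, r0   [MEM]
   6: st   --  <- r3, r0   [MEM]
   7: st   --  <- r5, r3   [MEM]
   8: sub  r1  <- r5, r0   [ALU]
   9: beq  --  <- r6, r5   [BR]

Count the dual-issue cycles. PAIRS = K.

PAIRS = 3

c0: i0+i1 sub.ALU+mulh.MUL  2-wide
c1: i2 and.ALU  WAW r3
c2: i3+i4 sub.ALU+mulh.MUL  2-wide
c3: i5 st.MEM  no-port MEM/MEM
c4: i6 st.MEM  no-port MEM/MEM
c5: i7+i8 st.MEM+sub.ALU  2-wide
c6: i9 beq.BR  tail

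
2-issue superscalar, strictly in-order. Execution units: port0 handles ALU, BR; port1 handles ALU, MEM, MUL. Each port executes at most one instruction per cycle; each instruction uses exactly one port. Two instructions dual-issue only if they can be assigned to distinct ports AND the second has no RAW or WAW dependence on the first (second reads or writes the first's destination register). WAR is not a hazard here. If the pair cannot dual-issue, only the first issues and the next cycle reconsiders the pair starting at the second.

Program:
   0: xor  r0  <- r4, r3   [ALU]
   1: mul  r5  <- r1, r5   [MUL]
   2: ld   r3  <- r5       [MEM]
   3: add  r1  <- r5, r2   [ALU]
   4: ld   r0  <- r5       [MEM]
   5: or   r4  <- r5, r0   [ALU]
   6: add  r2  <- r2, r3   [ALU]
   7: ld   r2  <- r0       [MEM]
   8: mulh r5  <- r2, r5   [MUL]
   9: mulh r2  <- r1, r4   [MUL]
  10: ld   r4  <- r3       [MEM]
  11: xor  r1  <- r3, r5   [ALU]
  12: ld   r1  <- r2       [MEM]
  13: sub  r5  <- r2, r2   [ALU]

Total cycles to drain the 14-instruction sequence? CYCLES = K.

[0] i0/i1  xor+mul  -- pair
[1] i2/i3  ld+add  -- pair
[2] i4  ld  -- RAW r0
[3] i5/i6  or+add  -- pair
[4] i7  ld  -- no-port MEM/MUL
[5] i8  mulh  -- no-port MUL/MUL
[6] i9  mulh  -- no-port MUL/MEM
[7] i10/i11  ld+xor  -- pair
[8] i12/i13  ld+sub  -- pair

CYCLES = 9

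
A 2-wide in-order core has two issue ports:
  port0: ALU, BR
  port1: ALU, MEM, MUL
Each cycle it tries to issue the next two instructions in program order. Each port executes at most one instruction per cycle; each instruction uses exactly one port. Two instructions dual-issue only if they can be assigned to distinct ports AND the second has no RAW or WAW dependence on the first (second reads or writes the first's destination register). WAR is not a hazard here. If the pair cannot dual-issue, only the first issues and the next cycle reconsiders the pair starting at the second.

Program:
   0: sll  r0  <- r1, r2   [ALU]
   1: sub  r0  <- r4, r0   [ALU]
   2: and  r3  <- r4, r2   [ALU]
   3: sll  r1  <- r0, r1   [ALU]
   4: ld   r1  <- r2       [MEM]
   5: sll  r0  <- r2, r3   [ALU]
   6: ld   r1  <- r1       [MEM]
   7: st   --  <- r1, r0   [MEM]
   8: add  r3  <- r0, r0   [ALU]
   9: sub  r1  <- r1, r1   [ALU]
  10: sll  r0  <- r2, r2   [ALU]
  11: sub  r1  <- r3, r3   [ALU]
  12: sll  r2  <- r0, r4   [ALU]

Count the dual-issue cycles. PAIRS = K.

0. sll.ALU @i0  | RAW+WAW r0
1. sub.ALU+and.ALU @i1&i2  | pair
2. sll.ALU @i3  | WAW r1
3. ld.MEM+sll.ALU @i4&i5  | pair
4. ld.MEM @i6  | no-port MEM/MEM
5. st.MEM+add.ALU @i7&i8  | pair
6. sub.ALU+sll.ALU @i9&i10  | pair
7. sub.ALU+sll.ALU @i11&i12  | pair

PAIRS = 5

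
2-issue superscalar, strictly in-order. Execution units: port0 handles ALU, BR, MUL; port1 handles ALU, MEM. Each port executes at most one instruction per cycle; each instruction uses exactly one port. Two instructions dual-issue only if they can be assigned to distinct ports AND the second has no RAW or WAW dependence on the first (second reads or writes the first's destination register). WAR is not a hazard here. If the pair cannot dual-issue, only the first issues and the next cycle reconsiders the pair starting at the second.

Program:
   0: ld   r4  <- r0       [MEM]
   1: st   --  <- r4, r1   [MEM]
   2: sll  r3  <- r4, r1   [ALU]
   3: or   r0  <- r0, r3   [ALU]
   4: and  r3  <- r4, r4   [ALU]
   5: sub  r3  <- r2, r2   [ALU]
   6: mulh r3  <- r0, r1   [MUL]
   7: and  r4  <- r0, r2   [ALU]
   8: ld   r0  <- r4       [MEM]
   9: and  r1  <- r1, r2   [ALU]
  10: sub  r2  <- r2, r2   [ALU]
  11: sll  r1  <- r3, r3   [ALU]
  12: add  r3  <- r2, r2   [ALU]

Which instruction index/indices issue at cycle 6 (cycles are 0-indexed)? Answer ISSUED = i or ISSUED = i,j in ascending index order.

  cy0 -> i0 (ld.MEM) no-port MEM/MEM
  cy1 -> i1+i2 (st.MEM+sll.ALU) pair
  cy2 -> i3+i4 (or.ALU+and.ALU) pair
  cy3 -> i5 (sub.ALU) WAW r3
  cy4 -> i6+i7 (mulh.MUL+and.ALU) pair
  cy5 -> i8+i9 (ld.MEM+and.ALU) pair
  cy6 -> i10+i11 (sub.ALU+sll.ALU) pair
  cy7 -> i12 (add.ALU) tail

ISSUED = 10,11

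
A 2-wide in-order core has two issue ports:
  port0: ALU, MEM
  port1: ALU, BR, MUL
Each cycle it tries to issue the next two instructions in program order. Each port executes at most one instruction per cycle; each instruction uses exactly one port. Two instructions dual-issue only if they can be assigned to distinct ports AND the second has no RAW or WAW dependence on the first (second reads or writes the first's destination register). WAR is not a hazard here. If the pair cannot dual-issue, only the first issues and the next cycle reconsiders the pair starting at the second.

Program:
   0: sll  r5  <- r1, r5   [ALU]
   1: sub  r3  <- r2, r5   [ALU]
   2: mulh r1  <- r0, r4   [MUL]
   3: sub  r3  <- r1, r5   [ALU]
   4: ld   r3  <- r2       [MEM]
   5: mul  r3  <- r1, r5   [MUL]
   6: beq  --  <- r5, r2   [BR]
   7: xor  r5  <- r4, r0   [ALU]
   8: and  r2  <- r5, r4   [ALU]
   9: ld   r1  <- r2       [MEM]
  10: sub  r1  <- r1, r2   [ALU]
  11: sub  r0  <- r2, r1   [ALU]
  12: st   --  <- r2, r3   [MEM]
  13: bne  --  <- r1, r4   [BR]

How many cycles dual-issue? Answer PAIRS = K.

  cy0 -> i0 (sll) RAW r5
  cy1 -> i1+i2 (sub+mulh) 2-wide
  cy2 -> i3 (sub) WAW r3
  cy3 -> i4 (ld) WAW r3
  cy4 -> i5 (mul) no-port MUL/BR
  cy5 -> i6+i7 (beq+xor) 2-wide
  cy6 -> i8 (and) RAW r2
  cy7 -> i9 (ld) RAW+WAW r1
  cy8 -> i10 (sub) RAW r1
  cy9 -> i11+i12 (sub+st) 2-wide
  cy10 -> i13 (bne) tail

PAIRS = 3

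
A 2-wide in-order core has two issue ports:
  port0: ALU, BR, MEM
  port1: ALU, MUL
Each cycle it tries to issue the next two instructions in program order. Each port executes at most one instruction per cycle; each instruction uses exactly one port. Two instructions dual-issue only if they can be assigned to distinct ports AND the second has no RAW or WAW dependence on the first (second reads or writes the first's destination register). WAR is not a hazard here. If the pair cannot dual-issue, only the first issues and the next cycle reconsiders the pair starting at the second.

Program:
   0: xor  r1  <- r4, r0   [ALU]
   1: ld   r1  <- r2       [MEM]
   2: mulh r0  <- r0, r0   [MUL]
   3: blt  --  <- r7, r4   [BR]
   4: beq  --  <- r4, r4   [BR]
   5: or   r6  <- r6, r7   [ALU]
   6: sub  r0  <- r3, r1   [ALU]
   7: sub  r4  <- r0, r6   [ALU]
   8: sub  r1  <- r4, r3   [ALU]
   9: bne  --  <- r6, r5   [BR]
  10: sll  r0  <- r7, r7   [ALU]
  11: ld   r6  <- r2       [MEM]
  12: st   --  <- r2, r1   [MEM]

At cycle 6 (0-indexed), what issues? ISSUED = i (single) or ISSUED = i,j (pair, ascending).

0. xor.ALU @i0  | WAW r1
1. ld.MEM;mulh.MUL @i1/i2  | 2-wide
2. blt.BR @i3  | no-port BR/BR
3. beq.BR;or.ALU @i4/i5  | 2-wide
4. sub.ALU @i6  | RAW r0
5. sub.ALU @i7  | RAW r4
6. sub.ALU;bne.BR @i8/i9  | 2-wide
7. sll.ALU;ld.MEM @i10/i11  | 2-wide
8. st.MEM @i12  | tail

ISSUED = 8,9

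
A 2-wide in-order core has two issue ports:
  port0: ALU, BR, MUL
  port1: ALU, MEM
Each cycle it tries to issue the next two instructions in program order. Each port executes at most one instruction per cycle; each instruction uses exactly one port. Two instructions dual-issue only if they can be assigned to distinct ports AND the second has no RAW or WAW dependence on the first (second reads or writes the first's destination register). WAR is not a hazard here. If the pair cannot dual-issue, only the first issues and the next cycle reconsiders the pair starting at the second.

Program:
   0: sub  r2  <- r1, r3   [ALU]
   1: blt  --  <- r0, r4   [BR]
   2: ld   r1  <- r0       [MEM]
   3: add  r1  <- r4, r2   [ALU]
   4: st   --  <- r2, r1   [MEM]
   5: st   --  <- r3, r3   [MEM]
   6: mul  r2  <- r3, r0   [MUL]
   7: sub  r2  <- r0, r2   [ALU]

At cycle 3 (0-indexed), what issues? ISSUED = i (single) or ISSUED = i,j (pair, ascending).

c0: i0+i1 sub+blt  pair
c1: i2 ld  WAW r1
c2: i3 add  RAW r1
c3: i4 st  no-port MEM/MEM
c4: i5+i6 st+mul  pair
c5: i7 sub  tail

ISSUED = 4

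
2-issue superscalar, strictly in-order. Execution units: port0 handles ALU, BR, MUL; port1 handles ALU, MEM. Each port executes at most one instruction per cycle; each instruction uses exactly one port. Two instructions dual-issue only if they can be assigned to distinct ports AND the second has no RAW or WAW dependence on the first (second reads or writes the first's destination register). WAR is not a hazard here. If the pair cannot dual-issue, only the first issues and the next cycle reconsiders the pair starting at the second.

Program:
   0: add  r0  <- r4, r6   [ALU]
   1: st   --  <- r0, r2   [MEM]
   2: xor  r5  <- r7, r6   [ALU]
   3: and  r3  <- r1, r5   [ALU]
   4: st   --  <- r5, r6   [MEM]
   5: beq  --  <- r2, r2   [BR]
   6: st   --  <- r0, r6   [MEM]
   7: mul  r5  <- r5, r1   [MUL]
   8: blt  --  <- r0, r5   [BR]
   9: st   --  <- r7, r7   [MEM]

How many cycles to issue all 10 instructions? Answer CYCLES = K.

[0] i0  add  -- RAW r0
[1] i1/i2  st+xor  -- 2-wide
[2] i3/i4  and+st  -- 2-wide
[3] i5/i6  beq+st  -- 2-wide
[4] i7  mul  -- no-port MUL/BR
[5] i8/i9  blt+st  -- 2-wide

CYCLES = 6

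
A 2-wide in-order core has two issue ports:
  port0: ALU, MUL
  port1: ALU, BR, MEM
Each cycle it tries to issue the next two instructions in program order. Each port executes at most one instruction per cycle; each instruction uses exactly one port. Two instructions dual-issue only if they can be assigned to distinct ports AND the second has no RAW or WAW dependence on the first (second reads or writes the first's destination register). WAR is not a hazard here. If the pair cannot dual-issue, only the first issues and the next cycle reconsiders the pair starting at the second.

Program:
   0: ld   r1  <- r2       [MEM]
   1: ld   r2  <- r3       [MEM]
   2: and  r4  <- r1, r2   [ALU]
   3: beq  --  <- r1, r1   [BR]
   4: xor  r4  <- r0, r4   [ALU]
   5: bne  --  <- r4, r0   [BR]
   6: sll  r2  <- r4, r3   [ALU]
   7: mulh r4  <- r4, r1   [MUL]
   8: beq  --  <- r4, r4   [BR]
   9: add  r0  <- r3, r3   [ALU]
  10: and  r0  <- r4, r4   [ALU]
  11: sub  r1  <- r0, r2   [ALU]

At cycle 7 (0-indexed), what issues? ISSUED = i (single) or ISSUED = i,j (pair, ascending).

ISSUED = 10

0. ld @i0  | no-port MEM/MEM
1. ld @i1  | RAW r2
2. and;beq @i2&i3  | pair
3. xor @i4  | RAW r4
4. bne;sll @i5&i6  | pair
5. mulh @i7  | RAW r4
6. beq;add @i8&i9  | pair
7. and @i10  | RAW r0
8. sub @i11  | tail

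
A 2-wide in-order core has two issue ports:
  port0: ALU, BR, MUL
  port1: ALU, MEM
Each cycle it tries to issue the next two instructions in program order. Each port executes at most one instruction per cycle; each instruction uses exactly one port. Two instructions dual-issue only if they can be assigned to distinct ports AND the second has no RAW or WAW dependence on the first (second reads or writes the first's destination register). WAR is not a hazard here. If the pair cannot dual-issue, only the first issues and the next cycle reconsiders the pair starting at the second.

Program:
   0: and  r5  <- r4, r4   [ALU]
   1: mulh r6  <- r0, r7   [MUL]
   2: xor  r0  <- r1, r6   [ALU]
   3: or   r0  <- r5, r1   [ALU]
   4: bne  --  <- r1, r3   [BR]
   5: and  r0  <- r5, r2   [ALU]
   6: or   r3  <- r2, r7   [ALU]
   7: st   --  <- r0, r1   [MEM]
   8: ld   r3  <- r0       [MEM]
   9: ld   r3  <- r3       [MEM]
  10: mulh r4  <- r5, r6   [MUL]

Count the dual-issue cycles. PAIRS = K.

PAIRS = 4

c0: i0&i1 and/mulh  pair
c1: i2 xor  WAW r0
c2: i3&i4 or/bne  pair
c3: i5&i6 and/or  pair
c4: i7 st  no-port MEM/MEM
c5: i8 ld  no-port MEM/MEM
c6: i9&i10 ld/mulh  pair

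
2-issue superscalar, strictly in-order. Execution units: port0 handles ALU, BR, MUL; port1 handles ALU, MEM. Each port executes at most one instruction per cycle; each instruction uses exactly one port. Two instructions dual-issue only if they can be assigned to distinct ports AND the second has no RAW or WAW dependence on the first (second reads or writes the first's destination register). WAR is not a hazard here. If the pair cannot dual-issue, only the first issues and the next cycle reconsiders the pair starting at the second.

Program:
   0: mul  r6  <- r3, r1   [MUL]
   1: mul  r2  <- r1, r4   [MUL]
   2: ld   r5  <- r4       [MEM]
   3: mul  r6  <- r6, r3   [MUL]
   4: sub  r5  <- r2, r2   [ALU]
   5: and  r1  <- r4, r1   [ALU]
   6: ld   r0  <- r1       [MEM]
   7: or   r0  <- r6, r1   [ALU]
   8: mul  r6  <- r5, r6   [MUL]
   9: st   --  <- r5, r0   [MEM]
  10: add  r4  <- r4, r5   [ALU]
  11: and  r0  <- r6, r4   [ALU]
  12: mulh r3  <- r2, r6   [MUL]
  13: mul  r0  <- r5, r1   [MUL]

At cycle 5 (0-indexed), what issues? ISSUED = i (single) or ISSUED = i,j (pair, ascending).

[0] i0  mul.MUL  -- no-port MUL/MUL
[1] i1+i2  mul.MUL ld.MEM  -- 2-wide
[2] i3+i4  mul.MUL sub.ALU  -- 2-wide
[3] i5  and.ALU  -- RAW r1
[4] i6  ld.MEM  -- WAW r0
[5] i7+i8  or.ALU mul.MUL  -- 2-wide
[6] i9+i10  st.MEM add.ALU  -- 2-wide
[7] i11+i12  and.ALU mulh.MUL  -- 2-wide
[8] i13  mul.MUL  -- tail

ISSUED = 7,8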